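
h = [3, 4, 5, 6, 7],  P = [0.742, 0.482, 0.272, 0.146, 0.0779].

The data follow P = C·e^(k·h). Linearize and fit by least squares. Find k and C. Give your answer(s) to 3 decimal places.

k = -0.570, C = 4.436

With ln Pᵢ as the transformed response and hᵢ as the regressor:
XᵀX = [[135.0000, 25.0000]; [25.0000, 5]], rhs = [-39.7354, -6.8066]ᵀ  (here Σh = 25.0000, Σ(h)² = 135.0000, Σln P = -6.8066, Σh·ln P = -39.7354).
Solving (det = 50.0000): k = -0.57022, ln C = 1.48976, so C = exp(1.48976) = 4.43604.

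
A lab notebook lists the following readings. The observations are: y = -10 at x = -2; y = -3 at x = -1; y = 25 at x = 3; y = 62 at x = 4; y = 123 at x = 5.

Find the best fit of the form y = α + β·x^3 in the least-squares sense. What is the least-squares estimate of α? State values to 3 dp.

α = -2.000

Sums needed: Σ1 = 5, Σx^3 = 207, Σx^3·x^3 = 20515.
And Σy = 197, Σx^3·y = 20101.
Normal equations: [[5, 207]; [207, 20515]]·[α, β]ᵀ = [197, 20101]ᵀ.
Δ = 5·20515 − 207² = 59726.
α = (197·20515 − 207·20101)/59726 = -2; β = (5·20101 − 207·197)/59726 = 1.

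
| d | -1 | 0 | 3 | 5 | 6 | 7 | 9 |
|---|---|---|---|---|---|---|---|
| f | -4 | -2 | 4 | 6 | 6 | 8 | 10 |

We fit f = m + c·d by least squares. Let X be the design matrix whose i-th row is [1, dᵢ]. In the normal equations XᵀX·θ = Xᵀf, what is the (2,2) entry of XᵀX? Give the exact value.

201

Row 2 ↔ basis d, column 2 ↔ basis d, so (XᵀX)_{2,2} = Σᵢ (d)·(d) = (-1)·(-1) + (0)·(0) + (3)·(3) + (5)·(5) + (6)·(6) + (7)·(7) + (9)·(9) = 201.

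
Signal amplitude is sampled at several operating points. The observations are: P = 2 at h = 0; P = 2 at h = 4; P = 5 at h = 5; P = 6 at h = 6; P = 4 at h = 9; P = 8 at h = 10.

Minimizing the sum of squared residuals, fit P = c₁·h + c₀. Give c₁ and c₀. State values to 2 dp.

c₁ = 0.49, c₀ = 1.72

The normal equations are: 258·c₁ + 34·c₀ = 185;  34·c₁ + 6·c₀ = 27.
(Σh·h = 258, Σh = 34, Σ1 = 6, Σh·P = 185, ΣP = 27.)
Determinant 258·6 − 34² = 392.
c₁ = (185·6 − 34·27)/392 = 24/49; c₀ = (258·27 − 34·185)/392 = 169/98.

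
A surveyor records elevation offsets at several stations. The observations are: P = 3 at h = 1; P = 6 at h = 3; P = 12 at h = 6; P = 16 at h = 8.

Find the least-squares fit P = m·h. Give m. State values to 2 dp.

XᵀX·[m]ᵀ = XᵀP reads: 110·m = 221.
(Σh·h = 110, Σh·P = 221.)
Hence m = 221 / 110 ≈ 2.00909.

m = 2.01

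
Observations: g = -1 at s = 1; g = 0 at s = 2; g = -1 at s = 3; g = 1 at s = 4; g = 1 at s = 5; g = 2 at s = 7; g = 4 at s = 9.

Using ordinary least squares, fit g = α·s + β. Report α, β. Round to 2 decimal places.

α = 0.60, β = -1.78

With design matrix M, MᵀM = [[185, 31]; [31, 7]] and Mᵀg = [55, 6]ᵀ.
Determinant 185·7 − 31² = 334.
α = (55·7 − 31·6)/334 = 199/334; β = (185·6 − 31·55)/334 = -595/334.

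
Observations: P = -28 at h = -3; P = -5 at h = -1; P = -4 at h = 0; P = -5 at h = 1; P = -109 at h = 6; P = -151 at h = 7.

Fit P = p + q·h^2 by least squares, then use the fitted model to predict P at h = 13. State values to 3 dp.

P̂ = -510.765

Compute the Gram sums: Σ1 = 6, Σh^2 = 96, Σh^2·h^2 = 3780.
And ΣP = -302, Σh^2·P = -11585.
So MᵀM·[p, q]ᵀ = MᵀP: [[6, 96]; [96, 3780]]·[p, q]ᵀ = [-302, -11585]ᵀ.
Δ = 6·3780 − 96² = 13464.
p = ((-302)·3780 − 96·(-11585))/13464 = -1225/561; q = (6·(-11585) − 96·(-302))/13464 = -2251/748.
At h = 13: P̂ = (-1225/561)·(1) + (-2251/748)·(169) = -67421/132.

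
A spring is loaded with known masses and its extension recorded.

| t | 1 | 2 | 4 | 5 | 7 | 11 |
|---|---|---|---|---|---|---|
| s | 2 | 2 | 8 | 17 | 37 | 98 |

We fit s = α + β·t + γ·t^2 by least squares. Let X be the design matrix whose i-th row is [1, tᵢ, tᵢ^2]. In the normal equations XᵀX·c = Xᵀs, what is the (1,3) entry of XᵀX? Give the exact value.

Row 1 ↔ basis 1, column 3 ↔ basis t^2, so (XᵀX)_{1,3} = Σᵢ t^2 = (1)·(1) + (1)·(4) + (1)·(16) + (1)·(25) + (1)·(49) + (1)·(121) = 216.

216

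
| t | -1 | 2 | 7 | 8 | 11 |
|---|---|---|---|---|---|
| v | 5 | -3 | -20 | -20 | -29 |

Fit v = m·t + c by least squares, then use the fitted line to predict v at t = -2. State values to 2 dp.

With design matrix A, AᵀA = [[239, 27]; [27, 5]] and Aᵀv = [-630, -67]ᵀ.
Eliminating c: 5·(row 1) − 27·(row 2) gives 466·m = 5·(-630) − 27·(-67) = -1341, so m = -1341/466.
Then c = ((-67) − 27·(-1341/466))/5 = 997/466.
At t = -2: v̂ = (-1341/466)·(-2) + (997/466)·(1) = 3679/466.

v̂ = 7.89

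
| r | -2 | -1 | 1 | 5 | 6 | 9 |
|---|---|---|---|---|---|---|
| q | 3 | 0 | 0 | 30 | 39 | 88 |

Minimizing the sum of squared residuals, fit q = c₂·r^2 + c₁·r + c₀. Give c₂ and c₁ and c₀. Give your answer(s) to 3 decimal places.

c₂ = 1.031, c₁ = 0.560, c₀ = -0.453

The normal equations are: 8500·c₂ + 1062·c₁ + 148·c₀ = 9294;  1062·c₂ + 148·c₁ + 18·c₀ = 1170;  148·c₂ + 18·c₁ + 6·c₀ = 160.
Row-reducing yields c₂ = 57172/55435, c₁ = 31041/55435, c₀ = -25099/55435.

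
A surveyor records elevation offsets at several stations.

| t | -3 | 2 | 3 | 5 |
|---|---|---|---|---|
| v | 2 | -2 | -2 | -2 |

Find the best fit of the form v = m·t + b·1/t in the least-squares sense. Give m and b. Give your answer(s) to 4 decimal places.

m = -0.2953, b = -3.0301

Setting ∂/∂m … = 0 gives: 47·m + 4·b = -26;  4·m + (461/900)·b = -41/15.
(Σt·t = 47, Σt·1/t = 4, Σ1/t·1/t = 461/900, Σt·v = -26, Σ1/t·v = -41/15.)
Determinant 47·(461/900) − 4² = 7267/900.
m = ((-26)·(461/900) − 4·(-41/15))/(7267/900) = -2146/7267; b = (47·(-41/15) − 4·(-26))/(7267/900) = -22020/7267.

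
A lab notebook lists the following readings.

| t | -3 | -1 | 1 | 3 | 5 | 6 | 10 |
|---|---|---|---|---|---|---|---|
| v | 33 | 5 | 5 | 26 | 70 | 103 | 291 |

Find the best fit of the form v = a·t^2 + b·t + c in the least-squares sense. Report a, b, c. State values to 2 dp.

AᵀA·[a, b, c]ᵀ = Aᵀv reads: 12085·a + 1341·b + 181·c = 35099;  1341·a + 181·b + 21·c = 3857;  181·a + 21·b + 7·c = 533.
(Σt^2·t^2 = 12085, Σt^2·t = 1341, Σt^2 = 181, Σt·t = 181, Σt = 21, Σ1 = 7, Σt^2·v = 35099, Σt·v = 3857, Σv = 533.)
Solving the 3×3 system (Gaussian elimination) gives a = 416231/138232, b = -169699/138232, c = 67983/34558.

a = 3.01, b = -1.23, c = 1.97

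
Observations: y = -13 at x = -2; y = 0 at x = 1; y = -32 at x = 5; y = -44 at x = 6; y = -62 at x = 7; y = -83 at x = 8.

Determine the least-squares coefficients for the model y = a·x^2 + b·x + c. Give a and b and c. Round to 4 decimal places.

a = -1.5299, b = 2.0978, c = -2.0999

Forming MᵀM = [[8435, 1189, 179]; [1189, 179, 25]; [179, 25, 6]] and Mᵀy = [-10786, -1496, -234]ᵀ gives MᵀM·[a, b, c]ᵀ = Mᵀy.
Row-reducing yields a = -53851/35200, b = 73841/35200, c = -18479/8800.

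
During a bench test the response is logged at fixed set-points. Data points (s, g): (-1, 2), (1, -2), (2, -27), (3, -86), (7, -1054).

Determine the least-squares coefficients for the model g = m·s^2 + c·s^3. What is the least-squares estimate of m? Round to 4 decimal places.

Sums needed: Σs^2·s^2 = 2500, Σs^2·s^3 = 17082, Σs^3·s^3 = 118444.
For Mᵀg: Σs^2·g = -52528, Σs^3·g = -364064.
Normal equations: [[2500, 17082]; [17082, 118444]]·[m, c]ᵀ = [-52528, -364064]ᵀ.
det = 2500·118444 − 17082² = 4315276.
m = ((-52528)·118444 − 17082·(-364064))/4315276 = -671296/1078819; c = (2500·(-364064) − 17082·(-52528))/4315276 = -3219176/1078819.

m = -0.6223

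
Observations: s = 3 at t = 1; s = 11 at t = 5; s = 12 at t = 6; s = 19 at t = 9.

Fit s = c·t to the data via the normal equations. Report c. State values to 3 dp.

Forming XᵀX = [[143]] and Xᵀs = [301]ᵀ gives XᵀX·[c]ᵀ = Xᵀs.
Hence c = 301 / 143 ≈ 2.1049.

c = 2.105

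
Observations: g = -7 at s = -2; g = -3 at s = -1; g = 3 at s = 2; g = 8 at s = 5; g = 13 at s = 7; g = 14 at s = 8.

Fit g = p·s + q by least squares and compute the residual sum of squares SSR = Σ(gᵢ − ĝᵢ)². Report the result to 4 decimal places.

From the data, Σs·s = 147, Σs = 19, Σ1 = 6.
Moment sums: Σs·g = 266, Σg = 28.
Normal equations: [[147, 19]; [19, 6]]·[p, q]ᵀ = [266, 28]ᵀ.
Eliminating q: 6·(row 1) − 19·(row 2) gives 521·p = 6·266 − 19·28 = 1064, so p = 1064/521.
Then q = (28 − 19·(1064/521))/6 = -938/521.
Residuals: -581/521, 439/521, 373/521, -214/521, 263/521, -280/521; SSR = 1656/521.

SSR = 3.1785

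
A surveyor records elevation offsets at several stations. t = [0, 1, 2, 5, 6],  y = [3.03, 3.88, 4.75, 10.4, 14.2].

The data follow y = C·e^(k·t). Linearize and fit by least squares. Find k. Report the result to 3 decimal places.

k = 0.256

Linearized form: ln y = k·t + ln C. From the 5 transformed points,
Σt = 14.0000, Σ(t)² = 66.0000, Σln y = 9.0176, Σt·ln y = 32.1006.
Equations: 66.0000·k + 14.0000·ln C = 32.1006;  14.0000·k + 5·ln C = 9.0176.
Solving (det = 134.0000): k = 0.25565, ln C = 1.08771.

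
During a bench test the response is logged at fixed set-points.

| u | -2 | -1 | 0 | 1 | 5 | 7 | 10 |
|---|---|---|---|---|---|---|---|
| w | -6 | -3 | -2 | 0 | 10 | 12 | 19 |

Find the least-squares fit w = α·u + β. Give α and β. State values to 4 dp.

The normal equations are: 180·α + 20·β = 339;  20·α + 7·β = 30.
Δ = 180·7 − 20² = 860.
α = (339·7 − 20·30)/860 = 1773/860; β = (180·30 − 20·339)/860 = -69/43.

α = 2.0616, β = -1.6047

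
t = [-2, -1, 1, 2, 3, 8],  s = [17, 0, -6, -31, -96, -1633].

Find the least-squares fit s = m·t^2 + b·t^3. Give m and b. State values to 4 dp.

m = -1.7833, b = -2.9665

Setting ∂/∂m … = 0 gives: 4211·m + 33011·b = -105438;  33011·m + 263003·b = -839078.
Determinant 4211·263003 − 33011² = 17779512.
m = ((-105438)·263003 − 33011·(-839078))/17779512 = -3963307/2222439; b = (4211·(-839078) − 33011·(-105438))/17779512 = -6592955/2222439.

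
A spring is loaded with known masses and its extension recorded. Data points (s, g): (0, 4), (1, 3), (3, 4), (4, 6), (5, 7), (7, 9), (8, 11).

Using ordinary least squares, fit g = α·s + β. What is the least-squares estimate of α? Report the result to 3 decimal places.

α = 0.942

Compute the Gram sums: Σs·s = 164, Σs = 28, Σ1 = 7.
For Xᵀg: Σs·g = 225, Σg = 44.
Normal equations: [[164, 28]; [28, 7]]·[α, β]ᵀ = [225, 44]ᵀ.
Eliminating β: 7·(row 1) − 28·(row 2) gives 364·α = 7·225 − 28·44 = 343, so α = 49/52.
Then β = (44 − 28·(49/52))/7 = 229/91.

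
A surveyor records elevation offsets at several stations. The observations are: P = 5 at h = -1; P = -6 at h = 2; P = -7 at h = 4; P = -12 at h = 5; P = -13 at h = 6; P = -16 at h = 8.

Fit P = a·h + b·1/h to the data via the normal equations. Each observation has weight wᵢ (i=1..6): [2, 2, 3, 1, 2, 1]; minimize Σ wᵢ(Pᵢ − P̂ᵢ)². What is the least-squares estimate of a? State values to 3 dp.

a = -1.958

AᵀWA·[a, b]ᵀ = AᵀWP reads: 219·a + 11·b = -462;  11·a + (40301/14400)·b = -1799/60.
Determinant 219·(40301/14400) − 11² = 2361173/4800.
a = ((-462)·(40301/14400) − 11·(-1799/60))/(2361173/4800) = -4623234/2361173; b = (219·(-1799/60) − 11·(-462))/(2361173/4800) = -7124880/2361173.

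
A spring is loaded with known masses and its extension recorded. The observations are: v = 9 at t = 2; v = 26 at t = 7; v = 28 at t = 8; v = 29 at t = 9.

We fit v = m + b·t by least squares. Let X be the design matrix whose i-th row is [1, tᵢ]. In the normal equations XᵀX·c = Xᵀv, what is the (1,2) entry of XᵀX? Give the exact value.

Row 1 ↔ basis 1, column 2 ↔ basis t, so (XᵀX)_{1,2} = Σᵢ t = (1)·(2) + (1)·(7) + (1)·(8) + (1)·(9) = 26.

26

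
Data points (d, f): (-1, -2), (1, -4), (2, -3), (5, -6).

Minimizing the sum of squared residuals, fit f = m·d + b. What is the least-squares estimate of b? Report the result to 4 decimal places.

Setting ∂/∂m … = 0 gives: 31·m + 7·b = -38;  7·m + 4·b = -15.
(Σd·d = 31, Σd = 7, Σ1 = 4, Σd·f = -38, Σf = -15.)
det = 31·4 − 7² = 75.
m = ((-38)·4 − 7·(-15))/75 = -47/75; b = (31·(-15) − 7·(-38))/75 = -199/75.

b = -2.6533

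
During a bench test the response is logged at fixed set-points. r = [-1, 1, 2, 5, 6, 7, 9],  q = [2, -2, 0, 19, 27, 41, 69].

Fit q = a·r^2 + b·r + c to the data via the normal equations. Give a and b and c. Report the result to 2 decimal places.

MᵀM·[a, b, c]ᵀ = Mᵀq reads: 10901·a + 1421·b + 197·c = 9045;  1421·a + 197·b + 29·c = 1161;  197·a + 29·b + 7·c = 156.
(Σr^2·r^2 = 10901, Σr^2·r = 1421, Σr^2 = 197, Σr·r = 197, Σr = 29, Σ1 = 7, Σr^2·q = 9045, Σr·q = 1161, Σq = 156.)
Inverting the 3×3 Gram matrix, [a, b, c]ᵀ = [13539/13376, -16971/13376, -789/836]ᵀ.

a = 1.01, b = -1.27, c = -0.94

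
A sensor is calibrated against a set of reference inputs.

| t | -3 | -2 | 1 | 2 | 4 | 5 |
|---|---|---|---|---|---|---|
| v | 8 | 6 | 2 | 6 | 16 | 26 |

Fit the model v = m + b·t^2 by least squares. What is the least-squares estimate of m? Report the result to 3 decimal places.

m = 1.217

Sums needed: Σ1 = 6, Σt^2 = 59, Σt^2·t^2 = 995.
And Σv = 64, Σt^2·v = 1028.
So XᵀX·[m, b]ᵀ = Xᵀv: [[6, 59]; [59, 995]]·[m, b]ᵀ = [64, 1028]ᵀ.
Δ = 6·995 − 59² = 2489.
m = (64·995 − 59·1028)/2489 = 3028/2489; b = (6·1028 − 59·64)/2489 = 2392/2489.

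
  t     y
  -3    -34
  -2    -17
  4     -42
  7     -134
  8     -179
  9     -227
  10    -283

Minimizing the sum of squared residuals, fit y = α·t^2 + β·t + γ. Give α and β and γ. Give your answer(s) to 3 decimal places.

α = -3.009, β = 1.938, γ = -1.128

Entries of AᵀA: Σt^2·t^2 = 23411, Σt^2·t = 2613, Σt^2 = 323, Σt·t = 323, Σt = 33, Σ1 = 7.
Moment sums: Σt^2·y = -65755, Σt·y = -7275, Σy = -916.
Row-reducing yields α = -1240615/412244, β = 798771/412244, γ = -232593/206122.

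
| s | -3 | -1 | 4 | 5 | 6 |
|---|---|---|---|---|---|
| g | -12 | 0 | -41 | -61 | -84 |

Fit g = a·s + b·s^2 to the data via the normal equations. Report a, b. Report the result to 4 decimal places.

The normal system XᵀX·[a, b]ᵀ = Xᵀg is [[87, 377]; [377, 2259]]·[a, b]ᵀ = [-937, -5313]ᵀ.
det = 87·2259 − 377² = 54404.
a = ((-937)·2259 − 377·(-5313))/54404 = -56841/27202; b = (87·(-5313) − 377·(-937))/54404 = -1879/938.

a = -2.0896, b = -2.0032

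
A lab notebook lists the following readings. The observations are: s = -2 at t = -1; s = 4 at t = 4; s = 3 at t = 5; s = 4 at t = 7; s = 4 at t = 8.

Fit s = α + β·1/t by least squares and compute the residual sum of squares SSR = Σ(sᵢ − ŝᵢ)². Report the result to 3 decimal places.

SSR = 1.177

Entries of XᵀX: Σ1 = 5, Σ1/t = -79/280, Σ1/t·1/t = 89261/78400.
Right-hand side: Σs = 13, Σ1/t·s = 327/70.
Normal equations: [[5, -79/280]; [-79/280, 89261/78400]]·[α, β]ᵀ = [13, 327/70]ᵀ.
Determinant 5·(89261/78400) − (-79/280)² = 6876/1225.
α = (13·(89261/78400) − (-79/280)·(327/70))/(6876/1225) = 1263725/440064; β = (5·(327/70) − (-79/280)·13)/(6876/1225) = 264845/55008.
Residuals: -25093/440064, -11053/146688, -367285/440064, 21539/48896, 115843/220032; SSR = 517843/440064.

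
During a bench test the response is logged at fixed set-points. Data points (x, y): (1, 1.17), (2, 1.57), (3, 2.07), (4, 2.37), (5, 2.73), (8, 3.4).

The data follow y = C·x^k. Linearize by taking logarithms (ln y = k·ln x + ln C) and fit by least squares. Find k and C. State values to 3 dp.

k = 0.527, C = 1.145

Taking logs, ln y = k·ln x + ln C, so regress ln y on ln x.
Σln x = 6.8669, Σ(ln x)² = 10.5236, Σln y = 4.4266, Σln x·ln y = 6.4693.
Equations: 10.5236·k + 6.8669·ln C = 6.4693;  6.8669·k + 6·ln C = 4.4266.
Δ = 10.5236·6 − (6.8669)² = 15.9867; k = (6.4693·6 − 6.8669·4.4266)/15.9867 = 0.52661, ln C = (10.5236·4.4266 − 6.8669·6.4693)/15.9867 = 0.13507, so C = exp(0.13507) = 1.14462.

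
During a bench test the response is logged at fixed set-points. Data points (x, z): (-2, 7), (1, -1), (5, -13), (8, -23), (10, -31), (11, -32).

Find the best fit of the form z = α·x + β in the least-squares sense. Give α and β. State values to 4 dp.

α = -3.1049, β = 1.5768

Entries of MᵀM: Σx·x = 315, Σx = 33, Σ1 = 6.
For Mᵀz: Σx·z = -926, Σz = -93.
So MᵀM·[α, β]ᵀ = Mᵀz: [[315, 33]; [33, 6]]·[α, β]ᵀ = [-926, -93]ᵀ.
Eliminating β: 6·(row 1) − 33·(row 2) gives 801·α = 6·(-926) − 33·(-93) = -2487, so α = -829/267.
Then β = ((-93) − 33·(-829/267))/6 = 421/267.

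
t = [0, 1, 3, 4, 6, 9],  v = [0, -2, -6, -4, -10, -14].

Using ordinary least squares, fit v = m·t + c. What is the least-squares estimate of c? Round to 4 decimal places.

Sums needed: Σt·t = 143, Σt = 23, Σ1 = 6.
Moment sums: Σt·v = -222, Σv = -36.
Normal equations: [[143, 23]; [23, 6]]·[m, c]ᵀ = [-222, -36]ᵀ.
Eliminating c: 6·(row 1) − 23·(row 2) gives 329·m = 6·(-222) − 23·(-36) = -504, so m = -72/47.
Then c = ((-36) − 23·(-72/47))/6 = -6/47.

c = -0.1277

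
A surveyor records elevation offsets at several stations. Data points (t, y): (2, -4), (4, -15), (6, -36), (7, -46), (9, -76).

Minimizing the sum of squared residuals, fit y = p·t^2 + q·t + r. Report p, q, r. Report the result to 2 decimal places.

Entries of XᵀX: Σt^2·t^2 = 10530, Σt^2·t = 1360, Σt^2 = 186, Σt·t = 186, Σt = 28, Σ1 = 5.
Right-hand side: Σt^2·y = -9962, Σt·y = -1290, Σy = -177.
XᵀX·[p, q, r]ᵀ = Xᵀy becomes [[10530, 1360, 186]; [1360, 186, 28]; [186, 28, 5]]·[p, q, r]ᵀ = [-9962, -1290, -177]ᵀ.
Inverting the 3×3 Gram matrix, [p, q, r]ᵀ = [-4360/5071, -4349/5071, 7033/5071]ᵀ.

p = -0.86, q = -0.86, r = 1.39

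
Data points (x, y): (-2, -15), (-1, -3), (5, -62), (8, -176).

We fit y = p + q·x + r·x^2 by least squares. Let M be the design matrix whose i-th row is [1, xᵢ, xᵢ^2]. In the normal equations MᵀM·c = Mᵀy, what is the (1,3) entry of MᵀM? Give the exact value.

Row 1 ↔ basis 1, column 3 ↔ basis x^2, so (MᵀM)_{1,3} = Σᵢ x^2 = (1)·(4) + (1)·(1) + (1)·(25) + (1)·(64) = 94.

94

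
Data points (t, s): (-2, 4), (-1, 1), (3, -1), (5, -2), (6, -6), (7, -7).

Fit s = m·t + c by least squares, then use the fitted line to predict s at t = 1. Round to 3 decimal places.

The normal system MᵀM·[m, c]ᵀ = Mᵀs is [[124, 18]; [18, 6]]·[m, c]ᵀ = [-107, -11]ᵀ.
Eliminating c: 6·(row 1) − 18·(row 2) gives 420·m = 6·(-107) − 18·(-11) = -444, so m = -37/35.
Then c = ((-11) − 18·(-37/35))/6 = 281/210.
At t = 1: ŝ = (-37/35)·(1) + (281/210)·(1) = 59/210.

ŝ = 0.281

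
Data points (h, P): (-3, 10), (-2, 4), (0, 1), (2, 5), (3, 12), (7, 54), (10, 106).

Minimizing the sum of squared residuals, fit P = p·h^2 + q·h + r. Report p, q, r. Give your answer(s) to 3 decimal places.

Sums needed: Σh^2·h^2 = 12595, Σh^2·h = 1343, Σh^2 = 175, Σh·h = 175, Σh = 17, Σ1 = 7.
Right-hand side: Σh^2·P = 13480, Σh·P = 1446, ΣP = 192.
Inverting the 3×3 Gram matrix, [p, q, r]ᵀ = [50801/49857, 5510/16619, 57337/49857]ᵀ.

p = 1.019, q = 0.332, r = 1.150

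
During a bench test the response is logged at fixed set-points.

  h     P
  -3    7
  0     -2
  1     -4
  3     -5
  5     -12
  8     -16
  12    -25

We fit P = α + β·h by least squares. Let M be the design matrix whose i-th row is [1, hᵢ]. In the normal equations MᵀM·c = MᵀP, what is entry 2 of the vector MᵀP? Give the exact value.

Entry 2 ↔ basis h, so (MᵀP)_{2} = Σᵢ (h)·Pᵢ = (-3)·(7) + (0)·(-2) + (1)·(-4) + (3)·(-5) + (5)·(-12) + (8)·(-16) + (12)·(-25) = -528.

-528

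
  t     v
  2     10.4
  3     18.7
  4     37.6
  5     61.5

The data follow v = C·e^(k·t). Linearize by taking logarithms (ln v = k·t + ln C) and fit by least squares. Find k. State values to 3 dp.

k = 0.603

With ln vᵢ as the transformed response and tᵢ as the regressor:
Over the data: Σt = 14.0000, Σ(t)² = 54.0000, Σln v = 13.0164, Σt·ln v = 48.5724.
Normal system: [[54.0000, 14.0000]; [14.0000, 4]]·[k, ln C]ᵀ = [48.5724, 13.0164]ᵀ.
Slope k = (n·Σt·ln v − Σt·Σln v)/(n·Σ(t)² − (Σt)²) = (4·48.5724 − 14.0000·13.0164)/20.0000 = 0.60302; ln C = (Σln v − k·Σt)/n = 1.14353.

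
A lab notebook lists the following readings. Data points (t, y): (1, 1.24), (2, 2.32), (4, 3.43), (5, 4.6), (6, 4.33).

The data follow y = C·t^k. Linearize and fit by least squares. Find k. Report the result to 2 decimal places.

Linearized form: ln y = k·ln t + ln C. From the 5 transformed points,
Σln t = 5.4806, Σ(ln t)² = 8.2030, Σln y = 5.2809, Σln t·ln y = 7.3741.
Equations: 8.2030·k + 5.4806·ln C = 7.3741;  5.4806·k + 5·ln C = 5.2809.
Δ = 8.2030·5 − (5.4806)² = 10.9774; k = (7.3741·5 − 5.4806·5.2809)/10.9774 = 0.72219, ln C = (8.2030·5.2809 − 5.4806·7.3741)/10.9774 = 0.26456.

k = 0.72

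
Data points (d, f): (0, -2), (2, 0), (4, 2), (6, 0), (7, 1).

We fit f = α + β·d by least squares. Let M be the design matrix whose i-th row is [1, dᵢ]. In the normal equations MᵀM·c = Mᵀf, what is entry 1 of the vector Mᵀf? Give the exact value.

Entry 1 ↔ basis 1, so (Mᵀf)_{1} = Σᵢ fᵢ = (1)·(-2) + (1)·(0) + (1)·(2) + (1)·(0) + (1)·(1) = 1.

1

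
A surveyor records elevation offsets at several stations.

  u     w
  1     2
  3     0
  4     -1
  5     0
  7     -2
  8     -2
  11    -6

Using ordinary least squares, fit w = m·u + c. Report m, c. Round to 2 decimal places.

From the data, Σu·u = 285, Σu = 39, Σ1 = 7.
For Mᵀw: Σu·w = -98, Σw = -9.
det = 285·7 − 39² = 474.
m = ((-98)·7 − 39·(-9))/474 = -335/474; c = (285·(-9) − 39·(-98))/474 = 419/158.

m = -0.71, c = 2.65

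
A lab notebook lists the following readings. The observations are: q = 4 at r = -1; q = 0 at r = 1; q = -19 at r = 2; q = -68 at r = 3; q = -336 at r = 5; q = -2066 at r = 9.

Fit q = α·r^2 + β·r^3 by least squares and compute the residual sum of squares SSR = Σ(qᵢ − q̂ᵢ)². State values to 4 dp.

SSR = 5.3299

The normal equations are: 7285·α + 62449·β = -176430;  62449·α + 547861·β = -1550106.
(Σr^2·r^2 = 7285, Σr^2·r^3 = 62449, Σr^3·r^3 = 547861, Σr^2·q = -176430, Σr^3·q = -1550106.)
Determinant 7285·547861 − 62449² = 91289784.
α = ((-176430)·547861 − 62449·(-1550106))/91289784 = 11954447/7607482; β = (7285·(-1550106) − 62449·(-176430))/91289784 = -22887095/7607482.
Residuals: -2205807/3803741, 5466324/3803741, -4631593/3803741, -3473617/3803741, 2955874/3803741, -337882/3803741; SSR = 20273543/3803741.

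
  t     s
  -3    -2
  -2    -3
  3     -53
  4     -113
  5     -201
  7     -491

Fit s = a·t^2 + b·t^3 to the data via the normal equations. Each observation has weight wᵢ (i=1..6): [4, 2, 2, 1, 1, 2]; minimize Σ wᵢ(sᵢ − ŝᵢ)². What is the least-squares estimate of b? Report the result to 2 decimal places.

b = -0.99

The normal equations are: 6201·a + 37213·b = -56001;  37213·a + 259521·b = -371781.
det = 6201·259521 − 37213² = 224482352.
a = ((-56001)·259521 − 37213·(-371781))/224482352 = -43646823/14030147; b = (6201·(-371781) − 37213·(-56001))/224482352 = -13840548/14030147.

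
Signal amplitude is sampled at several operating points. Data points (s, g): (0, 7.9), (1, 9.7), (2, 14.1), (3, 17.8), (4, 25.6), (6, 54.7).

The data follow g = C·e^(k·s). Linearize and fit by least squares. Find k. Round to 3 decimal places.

k = 0.324

Taking logs, ln g = k·s + ln C, so regress ln g on s.
Σs = 16.0000, Σ(s)² = 66.0000, Σln g = 17.1088, Σs·ln g = 53.1836.
Equations: 66.0000·k + 16.0000·ln C = 53.1836;  16.0000·k + 6·ln C = 17.1088.
Slope k = (n·Σs·ln g − Σs·Σln g)/(n·Σ(s)² − (Σs)²) = (6·53.1836 − 16.0000·17.1088)/140.0000 = 0.32400; ln C = (Σln g − k·Σs)/n = 1.98746.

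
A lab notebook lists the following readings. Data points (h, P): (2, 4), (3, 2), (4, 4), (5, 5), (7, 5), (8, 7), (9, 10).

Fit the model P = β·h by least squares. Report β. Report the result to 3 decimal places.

Compute the Gram sums: Σh·h = 248.
For AᵀP: Σh·P = 236.
AᵀA·[β]ᵀ = AᵀP becomes [[248]]·[β]ᵀ = [236]ᵀ.
β = 236/248 = 0.951613.

β = 0.952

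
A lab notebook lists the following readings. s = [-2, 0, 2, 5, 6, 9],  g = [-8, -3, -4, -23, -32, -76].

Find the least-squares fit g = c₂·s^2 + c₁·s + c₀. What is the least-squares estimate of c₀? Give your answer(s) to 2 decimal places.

c₀ = -2.23

The normal equations are: 8514·c₂ + 1070·c₁ + 150·c₀ = -7931;  1070·c₂ + 150·c₁ + 20·c₀ = -983;  150·c₂ + 20·c₁ + 6·c₀ = -146.
Row-reducing yields c₂ = -3692/3605, c₁ = 37819/36050, c₀ = -8028/3605.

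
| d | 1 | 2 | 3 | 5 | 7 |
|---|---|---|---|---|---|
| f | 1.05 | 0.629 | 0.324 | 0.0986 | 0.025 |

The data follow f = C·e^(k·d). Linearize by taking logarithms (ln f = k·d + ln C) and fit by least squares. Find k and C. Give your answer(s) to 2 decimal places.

With ln fᵢ as the transformed response and dᵢ as the regressor:
Over the data: Σd = 18.0000, Σ(d)² = 88.0000, Σln f = -7.5474, Σd·ln f = -41.6651.
Normal system: [[88.0000, 18.0000]; [18.0000, 5]]·[k, ln C]ᵀ = [-41.6651, -7.5474]ᵀ.
Solving (det = 116.0000): k = -0.62476, ln C = 0.73965, so C = exp(0.73965) = 2.09520.

k = -0.62, C = 2.10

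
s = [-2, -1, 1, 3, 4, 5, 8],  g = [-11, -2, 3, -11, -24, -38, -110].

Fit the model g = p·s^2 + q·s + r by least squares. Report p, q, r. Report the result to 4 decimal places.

With design matrix A, AᵀA = [[5076, 720, 120]; [720, 120, 18]; [120, 18, 7]] and Aᵀg = [-8516, -1172, -193]ᵀ.
Inverting the 3×3 Gram matrix, [p, q, r]ᵀ = [-15437/7767, 3325/1726, 4004/2589]ᵀ.

p = -1.9875, q = 1.9264, r = 1.5465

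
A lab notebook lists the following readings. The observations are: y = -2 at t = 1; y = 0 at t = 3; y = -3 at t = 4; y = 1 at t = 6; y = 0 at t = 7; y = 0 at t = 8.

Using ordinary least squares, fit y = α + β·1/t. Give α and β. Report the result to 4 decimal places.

α = 0.0785, β = -2.2156

From the data, Σ1 = 6, Σ1/t = 113/56, Σ1/t·1/t = 34925/28224.
And Σy = -4, Σ1/t·y = -31/12.
Normal equations: [[6, 113/56]; [113/56, 34925/28224]]·[α, β]ᵀ = [-4, -31/12]ᵀ.
Eliminating β: (34925/28224)·(row 1) − (113/56)·(row 2) gives (31543/9408)·α = (34925/28224)·(-4) − (113/56)·(-31/12) = 3713/14112, so α = 7426/94629.
Then β = ((-31/12) − (113/56)·(7426/94629))/(34925/28224) = -69888/31543.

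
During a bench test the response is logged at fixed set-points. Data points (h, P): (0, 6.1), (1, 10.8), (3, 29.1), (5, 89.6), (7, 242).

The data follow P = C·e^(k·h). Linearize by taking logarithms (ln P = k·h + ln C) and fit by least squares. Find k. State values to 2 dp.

k = 0.53

With ln Pᵢ as the transformed response and hᵢ as the regressor:
Σh = 16.0000, Σ(h)² = 84.0000, Σln P = 17.5429, Σh·ln P = 73.3911.
Normal system: [[84.0000, 16.0000]; [16.0000, 5]]·[k, ln C]ᵀ = [73.3911, 17.5429]ᵀ.
Solving (det = 164.0000): k = 0.52603, ln C = 1.82526.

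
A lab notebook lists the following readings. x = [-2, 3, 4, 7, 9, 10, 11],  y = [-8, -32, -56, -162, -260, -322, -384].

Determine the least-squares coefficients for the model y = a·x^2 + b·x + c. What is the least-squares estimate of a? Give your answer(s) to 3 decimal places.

a = -3.000

Entries of AᵀA: Σx^2·x^2 = 33956, Σx^2·x = 3486, Σx^2 = 380, Σx·x = 380, Σx = 42, Σ1 = 7.
For Aᵀy: Σx^2·y = -108878, Σx·y = -11222, Σy = -1224.
Normal equations: [[33956, 3486, 380]; [3486, 380, 42]; [380, 42, 7]]·[a, b, c]ᵀ = [-108878, -11222, -1224]ᵀ.
Row-reducing yields a = -1320313/440081, b = -893255/440081, c = 82358/440081.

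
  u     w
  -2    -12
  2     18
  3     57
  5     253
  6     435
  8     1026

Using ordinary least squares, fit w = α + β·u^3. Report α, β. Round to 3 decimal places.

Entries of AᵀA: Σ1 = 6, Σu^3 = 880, Σu^3·u^3 = 325282.
Moment sums: Σw = 1777, Σu^3·w = 652676.
Δ = 6·325282 − 880² = 1177292.
α = (1777·325282 − 880·652676)/1177292 = 1835617/588646; β = (6·652676 − 880·1777)/1177292 = 588074/294323.

α = 3.118, β = 1.998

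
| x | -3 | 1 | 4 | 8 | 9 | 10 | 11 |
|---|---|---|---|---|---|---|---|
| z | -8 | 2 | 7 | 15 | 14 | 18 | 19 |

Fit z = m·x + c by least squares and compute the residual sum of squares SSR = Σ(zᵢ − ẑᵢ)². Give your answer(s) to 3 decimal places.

SSR = 8.232

With design matrix M, MᵀM = [[392, 40]; [40, 7]] and Mᵀz = [689, 67]ᵀ.
Eliminating c: 7·(row 1) − 40·(row 2) gives 1144·m = 7·689 − 40·67 = 2143, so m = 2143/1144.
Then c = (67 − 40·(2143/1144))/7 = -162/143.
Residuals: -1427/1144, 131/104, 183/286, 164/143, -1975/1144, 229/572, -541/1144; SSR = 9417/1144.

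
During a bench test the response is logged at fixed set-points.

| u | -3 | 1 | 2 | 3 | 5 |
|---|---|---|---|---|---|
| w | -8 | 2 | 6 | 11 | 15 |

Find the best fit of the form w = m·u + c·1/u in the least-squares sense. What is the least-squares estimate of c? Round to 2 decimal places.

Forming MᵀM = [[48, 5]; [5, 1361/900]] and Mᵀw = [146, 43/3]ᵀ gives MᵀM·[m, c]ᵀ = Mᵀw.
det = 48·(1361/900) − 5² = 3569/75.
m = (146·(1361/900) − 5·(43/3))/(3569/75) = 67103/21414; c = (48·(43/3) − 5·146)/(3569/75) = -3150/3569.

c = -0.88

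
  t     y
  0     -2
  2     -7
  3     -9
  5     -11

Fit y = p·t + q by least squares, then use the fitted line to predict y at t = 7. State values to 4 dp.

ŷ = -15.3846

Sums needed: Σt·t = 38, Σt = 10, Σ1 = 4.
And Σt·y = -96, Σy = -29.
MᵀM·[p, q]ᵀ = Mᵀy becomes [[38, 10]; [10, 4]]·[p, q]ᵀ = [-96, -29]ᵀ.
Δ = 38·4 − 10² = 52.
p = ((-96)·4 − 10·(-29))/52 = -47/26; q = (38·(-29) − 10·(-96))/52 = -71/26.
At t = 7: ŷ = (-47/26)·(7) + (-71/26)·(1) = -200/13.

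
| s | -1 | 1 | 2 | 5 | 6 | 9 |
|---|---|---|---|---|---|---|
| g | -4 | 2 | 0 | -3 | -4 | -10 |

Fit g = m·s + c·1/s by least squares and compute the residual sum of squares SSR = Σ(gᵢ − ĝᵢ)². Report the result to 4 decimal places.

SSR = 7.2648

Entries of AᵀA: Σs·s = 148, Σs·1/s = 6, Σ1/s·1/s = 9437/4050.
Right-hand side: Σs·g = -123, Σ1/s·g = 163/45.
Eliminating c: (9437/4050)·(row 1) − 6·(row 2) gives (625438/2025)·m = (9437/4050)·(-123) − 6·(163/45) = -416257/1350, so m = -1248771/1250876.
Then c = ((163/45) − 6·(-1248771/1250876))/(9437/4050) = 1290015/312719.
Residuals: -1092215/1250876, -1409537/1250876, -20622/312719, 1459215/1250876, 407278/312719, -1843161/1250876; SSR = 9087303/1250876.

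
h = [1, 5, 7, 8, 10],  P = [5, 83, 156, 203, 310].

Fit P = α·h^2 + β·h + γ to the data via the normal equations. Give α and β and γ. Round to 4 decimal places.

Setting ∂/∂α … = 0 gives: 17123·α + 1981·β + 239·γ = 53716;  1981·α + 239·β + 31·γ = 6236;  239·α + 31·β + 5·γ = 757.
(Σh^2·h^2 = 17123, Σh^2·h = 1981, Σh^2 = 239, Σh·h = 239, Σh = 31, Σ1 = 5, Σh^2·P = 53716, Σh·P = 6236, ΣP = 757.)
Solving the 3×3 system (Gaussian elimination) gives α = 1077/374, β = 10915/4862, γ = -37/221.

α = 2.8797, β = 2.2450, γ = -0.1674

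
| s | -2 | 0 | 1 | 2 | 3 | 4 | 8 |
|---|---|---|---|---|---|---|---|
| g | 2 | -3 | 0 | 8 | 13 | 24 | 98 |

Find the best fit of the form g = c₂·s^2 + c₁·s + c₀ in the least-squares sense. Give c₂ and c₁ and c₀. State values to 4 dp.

Sums needed: Σs^2·s^2 = 4466, Σs^2·s = 604, Σs^2 = 98, Σs·s = 98, Σs = 16, Σ1 = 7.
For Xᵀg: Σs^2·g = 6813, Σs·g = 931, Σg = 142.
Normal equations: [[4466, 604, 98]; [604, 98, 16]; [98, 16, 7]]·[c₂, c₁, c₀]ᵀ = [6813, 931, 142]ᵀ.
Row-reducing yields c₂ = 6595/4566, c₁ = 4279/4566, c₀ = -1581/761.

c₂ = 1.4444, c₁ = 0.9371, c₀ = -2.0775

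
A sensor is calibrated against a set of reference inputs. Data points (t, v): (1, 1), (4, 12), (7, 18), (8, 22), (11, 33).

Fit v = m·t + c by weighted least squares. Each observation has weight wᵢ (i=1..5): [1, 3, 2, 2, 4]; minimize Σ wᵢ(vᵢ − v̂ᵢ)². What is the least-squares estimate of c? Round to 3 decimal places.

With design matrix X, XᵀWX = [[759, 87]; [87, 12]] and XᵀWv = [2201, 249]ᵀ.
Eliminating c: 12·(row 1) − 87·(row 2) gives 1539·m = 12·2201 − 87·249 = 4749, so m = 1583/513.
Then c = (249 − 87·(1583/513))/12 = -832/513.

c = -1.622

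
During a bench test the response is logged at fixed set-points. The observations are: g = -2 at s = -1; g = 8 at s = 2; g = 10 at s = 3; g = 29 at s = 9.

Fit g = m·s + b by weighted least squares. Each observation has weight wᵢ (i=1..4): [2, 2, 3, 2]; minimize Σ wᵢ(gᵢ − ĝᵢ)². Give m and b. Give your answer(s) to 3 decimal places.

Forming MᵀWM = [[199, 29]; [29, 9]] and MᵀWg = [648, 100]ᵀ gives MᵀWM·[m, b]ᵀ = MᵀWg.
Determinant 199·9 − 29² = 950.
m = (648·9 − 29·100)/950 = 1466/475; b = (199·100 − 29·648)/950 = 554/475.

m = 3.086, b = 1.166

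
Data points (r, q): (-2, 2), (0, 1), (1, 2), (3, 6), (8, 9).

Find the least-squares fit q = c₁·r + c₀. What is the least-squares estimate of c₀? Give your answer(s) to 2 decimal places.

Setting ∂/∂c₁ … = 0 gives: 78·c₁ + 10·c₀ = 88;  10·c₁ + 5·c₀ = 20.
det = 78·5 − 10² = 290.
c₁ = (88·5 − 10·20)/290 = 24/29; c₀ = (78·20 − 10·88)/290 = 68/29.

c₀ = 2.34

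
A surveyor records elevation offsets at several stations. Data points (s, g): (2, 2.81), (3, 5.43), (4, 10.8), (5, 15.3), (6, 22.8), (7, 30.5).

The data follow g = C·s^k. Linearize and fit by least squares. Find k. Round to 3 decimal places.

k = 1.928

With ln gᵢ as the transformed response and ln sᵢ as the regressor:
Σln s = 8.5252, Σ(ln s)² = 13.1965, Σln g = 14.3770, Σln s·ln g = 22.5170.
Equations: 13.1965·k + 8.5252·ln C = 22.5170;  8.5252·k + 6·ln C = 14.3770.
Slope k = (n·Σln s·ln g − Σln s·Σln g)/(n·Σ(ln s)² − (Σln s)²) = (6·22.5170 − 8.5252·14.3770)/6.5005 = 1.92842; ln C = (Σln g − k·Σln s)/n = -0.34384.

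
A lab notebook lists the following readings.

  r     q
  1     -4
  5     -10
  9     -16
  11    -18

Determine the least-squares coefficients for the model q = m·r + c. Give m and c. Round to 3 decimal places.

Sums needed: Σr·r = 228, Σr = 26, Σ1 = 4.
Moment sums: Σr·q = -396, Σq = -48.
Normal equations: [[228, 26]; [26, 4]]·[m, c]ᵀ = [-396, -48]ᵀ.
Δ = 228·4 − 26² = 236.
m = ((-396)·4 − 26·(-48))/236 = -84/59; c = (228·(-48) − 26·(-396))/236 = -162/59.

m = -1.424, c = -2.746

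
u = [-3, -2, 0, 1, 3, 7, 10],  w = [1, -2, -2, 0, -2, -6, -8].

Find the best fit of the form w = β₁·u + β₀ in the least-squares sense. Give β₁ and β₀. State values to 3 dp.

Compute the Gram sums: Σu·u = 172, Σu = 16, Σ1 = 7.
And Σu·w = -127, Σw = -19.
XᵀX·[β₁, β₀]ᵀ = Xᵀw becomes [[172, 16]; [16, 7]]·[β₁, β₀]ᵀ = [-127, -19]ᵀ.
det = 172·7 − 16² = 948.
β₁ = ((-127)·7 − 16·(-19))/948 = -195/316; β₀ = (172·(-19) − 16·(-127))/948 = -103/79.

β₁ = -0.617, β₀ = -1.304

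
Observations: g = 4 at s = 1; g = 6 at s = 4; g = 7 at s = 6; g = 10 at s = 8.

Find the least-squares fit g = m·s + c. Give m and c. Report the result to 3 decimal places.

m = 0.813, c = 2.888

With design matrix A, AᵀA = [[117, 19]; [19, 4]] and Aᵀg = [150, 27]ᵀ.
det = 117·4 − 19² = 107.
m = (150·4 − 19·27)/107 = 87/107; c = (117·27 − 19·150)/107 = 309/107.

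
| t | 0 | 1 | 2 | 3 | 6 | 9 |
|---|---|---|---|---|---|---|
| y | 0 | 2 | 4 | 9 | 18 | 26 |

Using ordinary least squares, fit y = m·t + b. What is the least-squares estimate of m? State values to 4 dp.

m = 3.0000

Normal-equation sums: Σt·t = 131, Σt = 21, Σ1 = 6.
Right-hand side: Σt·y = 379, Σy = 59.
XᵀX·[m, b]ᵀ = Xᵀy becomes [[131, 21]; [21, 6]]·[m, b]ᵀ = [379, 59]ᵀ.
Eliminating b: 6·(row 1) − 21·(row 2) gives 345·m = 6·379 − 21·59 = 1035, so m = 3.
Then b = (59 − 21·3)/6 = -2/3.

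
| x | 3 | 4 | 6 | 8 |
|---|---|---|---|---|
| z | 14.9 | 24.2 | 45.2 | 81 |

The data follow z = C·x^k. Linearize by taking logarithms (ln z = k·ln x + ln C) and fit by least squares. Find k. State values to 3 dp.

Taking logs, ln z = k·ln x + ln C, so regress ln z on ln x.
Σln x = 6.3561, Σ(ln x)² = 10.6632, Σln z = 14.0933, Σln x·ln z = 23.3515.
Equations: 10.6632·k + 6.3561·ln C = 23.3515;  6.3561·k + 4·ln C = 14.0933.
Solving (det = 2.2529): k = 1.69913, ln C = 0.82336.

k = 1.699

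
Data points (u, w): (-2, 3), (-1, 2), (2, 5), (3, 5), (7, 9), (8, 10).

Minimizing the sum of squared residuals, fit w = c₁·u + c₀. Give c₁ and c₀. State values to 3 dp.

From the data, Σu·u = 131, Σu = 17, Σ1 = 6.
Right-hand side: Σu·w = 160, Σw = 34.
XᵀX·[c₁, c₀]ᵀ = Xᵀw becomes [[131, 17]; [17, 6]]·[c₁, c₀]ᵀ = [160, 34]ᵀ.
det = 131·6 − 17² = 497.
c₁ = (160·6 − 17·34)/497 = 382/497; c₀ = (131·34 − 17·160)/497 = 1734/497.

c₁ = 0.769, c₀ = 3.489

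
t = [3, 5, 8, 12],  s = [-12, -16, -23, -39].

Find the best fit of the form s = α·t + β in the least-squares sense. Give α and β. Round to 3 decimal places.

α = -3.000, β = -1.500

AᵀA·[α, β]ᵀ = Aᵀs reads: 242·α + 28·β = -768;  28·α + 4·β = -90.
(Σt·t = 242, Σt = 28, Σ1 = 4, Σt·s = -768, Σs = -90.)
det = 242·4 − 28² = 184.
α = ((-768)·4 − 28·(-90))/184 = -3; β = (242·(-90) − 28·(-768))/184 = -3/2.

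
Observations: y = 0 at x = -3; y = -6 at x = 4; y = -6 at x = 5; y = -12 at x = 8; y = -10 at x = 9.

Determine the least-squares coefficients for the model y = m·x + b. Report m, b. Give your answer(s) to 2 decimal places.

Compute the Gram sums: Σx·x = 195, Σx = 23, Σ1 = 5.
And Σx·y = -240, Σy = -34.
Normal equations: [[195, 23]; [23, 5]]·[m, b]ᵀ = [-240, -34]ᵀ.
Determinant 195·5 − 23² = 446.
m = ((-240)·5 − 23·(-34))/446 = -209/223; b = (195·(-34) − 23·(-240))/446 = -555/223.

m = -0.94, b = -2.49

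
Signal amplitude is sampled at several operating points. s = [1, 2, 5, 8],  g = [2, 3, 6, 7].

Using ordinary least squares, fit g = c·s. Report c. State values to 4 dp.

From the data, Σs·s = 94.
And Σs·g = 94.
c = 94/94 = 1.

c = 1.0000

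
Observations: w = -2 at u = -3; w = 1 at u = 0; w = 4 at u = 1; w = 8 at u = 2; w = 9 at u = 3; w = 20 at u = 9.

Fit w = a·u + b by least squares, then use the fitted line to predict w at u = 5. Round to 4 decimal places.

Sums needed: Σu·u = 104, Σu = 12, Σ1 = 6.
Moment sums: Σu·w = 233, Σw = 40.
Normal equations: [[104, 12]; [12, 6]]·[a, b]ᵀ = [233, 40]ᵀ.
Eliminating b: 6·(row 1) − 12·(row 2) gives 480·a = 6·233 − 12·40 = 918, so a = 153/80.
Then b = (40 − 12·(153/80))/6 = 341/120.
At u = 5: ŵ = (153/80)·(5) + (341/120)·(1) = 2977/240.

ŵ = 12.4042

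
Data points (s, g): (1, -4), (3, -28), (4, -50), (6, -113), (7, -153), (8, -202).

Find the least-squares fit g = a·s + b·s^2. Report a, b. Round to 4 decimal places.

Normal-equation sums: Σs·s = 175, Σs·s^2 = 1163, Σs^2·s^2 = 8131.
And Σs·g = -3653, Σs^2·g = -25549.
Determinant 175·8131 − 1163² = 70356.
a = ((-3653)·8131 − 1163·(-25549))/70356 = 912/5863; b = (175·(-25549) − 1163·(-3653))/70356 = -18553/5863.

a = 0.1556, b = -3.1644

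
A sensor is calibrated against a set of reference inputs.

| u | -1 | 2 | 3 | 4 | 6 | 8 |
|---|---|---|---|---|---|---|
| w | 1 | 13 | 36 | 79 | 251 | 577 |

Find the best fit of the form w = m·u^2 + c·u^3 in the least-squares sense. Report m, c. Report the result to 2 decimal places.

The normal system AᵀA·[m, c]ᵀ = Aᵀw is [[5746, 41842]; [41842, 313690]]·[m, c]ᵀ = [47605, 355771]ᵀ.
Eliminating c: 313690·(row 1) − 41842·(row 2) gives 51709776·m = 313690·47605 − 41842·355771 = 47042268, so m = 3920189/4309148.
Then c = (355771 − 41842·(3920189/4309148))/313690 = 4364313/4309148.

m = 0.91, c = 1.01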